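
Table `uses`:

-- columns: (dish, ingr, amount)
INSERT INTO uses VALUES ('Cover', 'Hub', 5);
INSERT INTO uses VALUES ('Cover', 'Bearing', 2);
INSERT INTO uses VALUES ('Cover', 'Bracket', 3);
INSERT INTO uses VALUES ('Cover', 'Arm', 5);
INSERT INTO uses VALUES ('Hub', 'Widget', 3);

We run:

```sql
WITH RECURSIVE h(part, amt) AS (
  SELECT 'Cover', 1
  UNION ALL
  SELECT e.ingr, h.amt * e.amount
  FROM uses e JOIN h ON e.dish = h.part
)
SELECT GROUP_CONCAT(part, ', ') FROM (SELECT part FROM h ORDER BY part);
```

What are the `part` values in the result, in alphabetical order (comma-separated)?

Arm, Bearing, Bracket, Cover, Hub, Widget

Base: (Cover, amt=1).
Iteration 1: components of {Cover} -> Arm = 1*5 = 5, Bearing = 1*2 = 2, Bracket = 1*3 = 3, Hub = 1*5 = 5.
Iteration 2: components of {Arm,Bearing,Bracket,Hub} -> Widget = 5*3 = 15.
Iteration 3: no further components; recursion stops.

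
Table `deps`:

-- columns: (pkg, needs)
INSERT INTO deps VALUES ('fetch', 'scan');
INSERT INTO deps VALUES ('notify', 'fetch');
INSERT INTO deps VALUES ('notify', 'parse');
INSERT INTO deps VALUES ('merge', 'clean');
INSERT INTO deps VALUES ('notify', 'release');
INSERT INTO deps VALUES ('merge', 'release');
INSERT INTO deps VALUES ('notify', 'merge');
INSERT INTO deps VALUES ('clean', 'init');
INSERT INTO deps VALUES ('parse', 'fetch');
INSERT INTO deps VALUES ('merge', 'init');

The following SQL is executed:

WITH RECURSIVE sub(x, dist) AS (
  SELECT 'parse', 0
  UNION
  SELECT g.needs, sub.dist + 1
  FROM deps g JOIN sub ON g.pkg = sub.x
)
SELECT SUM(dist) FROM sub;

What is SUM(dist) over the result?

3

Base: (parse, dist=0).
Iteration 1: edges from {parse} -> (fetch, dist=1).
Iteration 2: edges from {fetch} -> (scan, dist=2).
Iteration 3: no outgoing edges from {scan}; recursion stops.
SUM(dist) = 0 + 1 + 2 = 3.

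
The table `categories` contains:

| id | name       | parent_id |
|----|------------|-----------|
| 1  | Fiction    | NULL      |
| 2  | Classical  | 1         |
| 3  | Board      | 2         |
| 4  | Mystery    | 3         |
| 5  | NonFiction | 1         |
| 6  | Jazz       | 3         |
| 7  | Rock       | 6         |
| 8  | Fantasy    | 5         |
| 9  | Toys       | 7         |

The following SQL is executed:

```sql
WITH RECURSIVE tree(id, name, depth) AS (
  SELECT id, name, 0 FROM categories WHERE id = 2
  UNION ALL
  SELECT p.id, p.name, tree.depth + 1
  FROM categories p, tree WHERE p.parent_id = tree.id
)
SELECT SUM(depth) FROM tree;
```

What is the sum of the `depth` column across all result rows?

12

Base: id=2 (Classical) at depth 0.
Iteration 1: rows with parent_id in {2} -> Board (id 3, depth 1).
Iteration 2: rows with parent_id in {3} -> Mystery (id 4, depth 2), Jazz (id 6, depth 2).
Iteration 3: rows with parent_id in {4,6} -> Rock (id 7, depth 3).
Iteration 4: rows with parent_id in {7} -> Toys (id 9, depth 4).
Iteration 5: no rows with parent_id in {9}; recursion stops.
SUM(depth) = 0 + 1 + 2 + 2 + 3 + 4 = 12.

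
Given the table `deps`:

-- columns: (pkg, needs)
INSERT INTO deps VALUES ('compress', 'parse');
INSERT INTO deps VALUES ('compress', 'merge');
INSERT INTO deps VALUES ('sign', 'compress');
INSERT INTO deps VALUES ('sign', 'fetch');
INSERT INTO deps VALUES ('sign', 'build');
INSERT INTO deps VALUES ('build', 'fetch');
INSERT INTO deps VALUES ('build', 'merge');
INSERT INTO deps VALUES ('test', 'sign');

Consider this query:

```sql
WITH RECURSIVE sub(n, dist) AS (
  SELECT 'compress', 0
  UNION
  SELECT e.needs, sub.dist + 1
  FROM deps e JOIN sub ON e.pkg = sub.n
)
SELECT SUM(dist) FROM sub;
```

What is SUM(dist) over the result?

2

Base: (compress, dist=0).
Iteration 1: edges from {compress} -> (merge, dist=1), (parse, dist=1).
Iteration 2: no outgoing edges from {merge,parse}; recursion stops.
SUM(dist) = 0 + 1 + 1 = 2.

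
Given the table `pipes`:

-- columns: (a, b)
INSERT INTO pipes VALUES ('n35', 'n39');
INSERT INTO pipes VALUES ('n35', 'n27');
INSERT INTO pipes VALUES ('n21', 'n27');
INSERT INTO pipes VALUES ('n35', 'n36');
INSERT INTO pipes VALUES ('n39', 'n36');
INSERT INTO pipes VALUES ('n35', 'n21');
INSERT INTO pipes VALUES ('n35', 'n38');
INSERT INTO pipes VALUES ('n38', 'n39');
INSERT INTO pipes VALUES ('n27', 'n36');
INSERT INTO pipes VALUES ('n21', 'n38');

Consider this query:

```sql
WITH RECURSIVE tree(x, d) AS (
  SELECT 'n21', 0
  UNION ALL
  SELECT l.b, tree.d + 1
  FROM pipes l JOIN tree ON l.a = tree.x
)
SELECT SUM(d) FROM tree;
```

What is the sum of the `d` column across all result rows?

9

Base: (n21, d=0).
Iteration 1: edges from {n21} -> (n27, d=1), (n38, d=1).
Iteration 2: edges from {n27,n38} -> (n36, d=2), (n39, d=2).
Iteration 3: edges from {n36,n39} -> (n36, d=3).
Iteration 4: no outgoing edges from {n36}; recursion stops.
SUM(d) = 0 + 1 + 1 + 2 + 2 + 3 = 9.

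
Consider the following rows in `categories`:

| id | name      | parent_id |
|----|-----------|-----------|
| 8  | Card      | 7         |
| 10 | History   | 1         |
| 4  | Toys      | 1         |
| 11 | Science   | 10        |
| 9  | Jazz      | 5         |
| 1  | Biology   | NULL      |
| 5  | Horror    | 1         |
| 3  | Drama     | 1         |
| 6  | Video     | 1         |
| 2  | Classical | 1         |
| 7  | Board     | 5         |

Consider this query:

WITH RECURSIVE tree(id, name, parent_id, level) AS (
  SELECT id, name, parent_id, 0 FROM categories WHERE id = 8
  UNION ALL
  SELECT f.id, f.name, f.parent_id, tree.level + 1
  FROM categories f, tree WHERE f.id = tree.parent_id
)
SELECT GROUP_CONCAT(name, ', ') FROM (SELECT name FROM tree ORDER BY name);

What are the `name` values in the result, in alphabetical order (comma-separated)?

Base: id=8 (Card), parent_id=7, level 0.
Iteration 1: join on id=7 -> Board (id 7, parent_id=5, level 1).
Iteration 2: join on id=5 -> Horror (id 5, parent_id=1, level 2).
Iteration 3: join on id=1 -> Biology (id 1, parent_id=NULL, level 3).
Iteration 4: parent_id is NULL; no match; recursion stops.

Biology, Board, Card, Horror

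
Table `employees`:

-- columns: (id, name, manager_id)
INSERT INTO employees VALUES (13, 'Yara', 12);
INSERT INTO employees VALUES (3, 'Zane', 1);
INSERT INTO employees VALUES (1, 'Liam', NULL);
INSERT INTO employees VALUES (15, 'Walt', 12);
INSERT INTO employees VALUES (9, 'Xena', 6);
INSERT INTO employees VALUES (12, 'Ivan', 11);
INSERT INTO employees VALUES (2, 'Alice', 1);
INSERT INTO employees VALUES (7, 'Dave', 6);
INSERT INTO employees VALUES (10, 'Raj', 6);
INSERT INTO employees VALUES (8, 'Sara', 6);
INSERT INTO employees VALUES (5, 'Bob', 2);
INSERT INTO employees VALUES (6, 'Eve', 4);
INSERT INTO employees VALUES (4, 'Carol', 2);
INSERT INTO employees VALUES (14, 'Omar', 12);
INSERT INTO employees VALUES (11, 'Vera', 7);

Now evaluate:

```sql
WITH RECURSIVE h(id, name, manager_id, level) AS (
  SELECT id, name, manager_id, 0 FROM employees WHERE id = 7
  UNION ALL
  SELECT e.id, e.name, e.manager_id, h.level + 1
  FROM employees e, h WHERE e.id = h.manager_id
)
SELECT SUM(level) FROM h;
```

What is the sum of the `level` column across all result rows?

10

Base: id=7 (Dave), manager_id=6, level 0.
Iteration 1: join on id=6 -> Eve (id 6, manager_id=4, level 1).
Iteration 2: join on id=4 -> Carol (id 4, manager_id=2, level 2).
Iteration 3: join on id=2 -> Alice (id 2, manager_id=1, level 3).
Iteration 4: join on id=1 -> Liam (id 1, manager_id=NULL, level 4).
Iteration 5: manager_id is NULL; no match; recursion stops.
SUM(level) = 0 + 1 + 2 + 3 + 4 = 10.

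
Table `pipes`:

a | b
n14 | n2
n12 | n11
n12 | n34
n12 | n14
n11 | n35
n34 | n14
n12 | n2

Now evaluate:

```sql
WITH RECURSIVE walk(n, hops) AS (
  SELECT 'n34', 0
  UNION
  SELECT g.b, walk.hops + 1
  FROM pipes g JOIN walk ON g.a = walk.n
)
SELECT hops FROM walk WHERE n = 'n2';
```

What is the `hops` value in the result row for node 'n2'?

2

Base: (n34, hops=0).
Iteration 1: edges from {n34} -> (n14, hops=1).
Iteration 2: edges from {n14} -> (n2, hops=2).
Iteration 3: no outgoing edges from {n2}; recursion stops.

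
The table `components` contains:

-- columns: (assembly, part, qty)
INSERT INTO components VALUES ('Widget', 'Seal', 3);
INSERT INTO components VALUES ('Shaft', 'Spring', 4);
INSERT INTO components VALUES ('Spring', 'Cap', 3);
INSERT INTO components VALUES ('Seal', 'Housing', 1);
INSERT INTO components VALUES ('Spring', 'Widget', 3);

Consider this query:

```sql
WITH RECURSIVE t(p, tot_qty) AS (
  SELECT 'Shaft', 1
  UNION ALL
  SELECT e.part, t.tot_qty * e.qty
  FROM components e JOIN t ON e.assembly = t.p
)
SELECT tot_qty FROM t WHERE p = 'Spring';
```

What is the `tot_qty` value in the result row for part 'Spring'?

Base: (Shaft, tot_qty=1).
Iteration 1: components of {Shaft} -> Spring = 1*4 = 4.
Iteration 2: components of {Spring} -> Cap = 4*3 = 12, Widget = 4*3 = 12.
Iteration 3: components of {Cap,Widget} -> Seal = 12*3 = 36.
Iteration 4: components of {Seal} -> Housing = 36*1 = 36.
Iteration 5: no further components; recursion stops.

4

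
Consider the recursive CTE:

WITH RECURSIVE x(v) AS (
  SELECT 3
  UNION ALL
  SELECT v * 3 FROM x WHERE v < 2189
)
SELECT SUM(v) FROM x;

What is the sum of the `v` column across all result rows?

9840

Base: v=3.
Iteration 1: 3 < 2189 holds -> v = 3 * 3 = 9.
Iteration 2: 9 < 2189 holds -> v = 9 * 3 = 27.
Iteration 3: 27 < 2189 holds -> v = 27 * 3 = 81.
Iteration 4: 81 < 2189 holds -> v = 81 * 3 = 243.
Iteration 5: 243 < 2189 holds -> v = 243 * 3 = 729.
Iteration 6: 729 < 2189 holds -> v = 729 * 3 = 2187.
Iteration 7: 2187 < 2189 holds -> v = 2187 * 3 = 6561.
Iteration 8: 6561 < 2189 fails; recursion stops.
SUM(v) = 3 + 9 + 27 + 81 + 243 + 729 + 2187 + 6561 = 9840.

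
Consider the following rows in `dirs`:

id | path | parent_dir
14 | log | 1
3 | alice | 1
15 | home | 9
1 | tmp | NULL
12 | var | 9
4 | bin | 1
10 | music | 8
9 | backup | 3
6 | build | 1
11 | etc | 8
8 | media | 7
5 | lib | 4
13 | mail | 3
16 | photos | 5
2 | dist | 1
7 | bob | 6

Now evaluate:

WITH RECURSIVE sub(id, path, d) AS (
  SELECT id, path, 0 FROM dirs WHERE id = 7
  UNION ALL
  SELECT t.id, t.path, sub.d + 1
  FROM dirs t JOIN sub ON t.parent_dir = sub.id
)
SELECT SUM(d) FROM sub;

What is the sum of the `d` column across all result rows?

5

Base: id=7 (bob) at d 0.
Iteration 1: rows with parent_dir in {7} -> media (id 8, d 1).
Iteration 2: rows with parent_dir in {8} -> music (id 10, d 2), etc (id 11, d 2).
Iteration 3: no rows with parent_dir in {10,11}; recursion stops.
SUM(d) = 0 + 1 + 2 + 2 = 5.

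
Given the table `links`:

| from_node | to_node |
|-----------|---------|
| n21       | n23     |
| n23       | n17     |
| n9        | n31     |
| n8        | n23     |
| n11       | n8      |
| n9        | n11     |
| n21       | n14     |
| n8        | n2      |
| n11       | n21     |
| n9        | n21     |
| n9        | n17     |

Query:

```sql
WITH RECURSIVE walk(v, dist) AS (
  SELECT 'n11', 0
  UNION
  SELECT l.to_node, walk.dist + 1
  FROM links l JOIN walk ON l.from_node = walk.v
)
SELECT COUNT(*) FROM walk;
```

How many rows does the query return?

7

Base: (n11, dist=0).
Iteration 1: edges from {n11} -> (n21, dist=1), (n8, dist=1).
Iteration 2: edges from {n21,n8} -> (n14, dist=2), (n2, dist=2), (n23, dist=2). [UNION drops 1 duplicate row(s)]
Iteration 3: edges from {n14,n2,n23} -> (n17, dist=3).
Iteration 4: no outgoing edges from {n17}; recursion stops.
Total rows emitted: 7.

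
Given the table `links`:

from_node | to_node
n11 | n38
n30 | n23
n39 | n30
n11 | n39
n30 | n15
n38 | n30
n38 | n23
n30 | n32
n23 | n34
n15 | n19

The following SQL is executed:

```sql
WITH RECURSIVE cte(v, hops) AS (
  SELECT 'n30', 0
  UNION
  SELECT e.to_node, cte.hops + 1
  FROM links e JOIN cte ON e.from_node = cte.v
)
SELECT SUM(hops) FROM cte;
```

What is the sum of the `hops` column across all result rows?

7

Base: (n30, hops=0).
Iteration 1: edges from {n30} -> (n15, hops=1), (n23, hops=1), (n32, hops=1).
Iteration 2: edges from {n15,n23,n32} -> (n19, hops=2), (n34, hops=2).
Iteration 3: no outgoing edges from {n19,n34}; recursion stops.
SUM(hops) = 0 + 1 + 1 + 1 + 2 + 2 = 7.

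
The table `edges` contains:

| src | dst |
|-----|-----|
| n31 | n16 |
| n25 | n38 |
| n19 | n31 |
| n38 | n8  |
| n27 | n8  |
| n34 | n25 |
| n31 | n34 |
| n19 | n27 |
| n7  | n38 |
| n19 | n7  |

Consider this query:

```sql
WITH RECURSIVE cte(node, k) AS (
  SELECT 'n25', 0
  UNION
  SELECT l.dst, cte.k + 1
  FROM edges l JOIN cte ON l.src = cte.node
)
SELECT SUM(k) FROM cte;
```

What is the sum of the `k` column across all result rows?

Base: (n25, k=0).
Iteration 1: edges from {n25} -> (n38, k=1).
Iteration 2: edges from {n38} -> (n8, k=2).
Iteration 3: no outgoing edges from {n8}; recursion stops.
SUM(k) = 0 + 1 + 2 = 3.

3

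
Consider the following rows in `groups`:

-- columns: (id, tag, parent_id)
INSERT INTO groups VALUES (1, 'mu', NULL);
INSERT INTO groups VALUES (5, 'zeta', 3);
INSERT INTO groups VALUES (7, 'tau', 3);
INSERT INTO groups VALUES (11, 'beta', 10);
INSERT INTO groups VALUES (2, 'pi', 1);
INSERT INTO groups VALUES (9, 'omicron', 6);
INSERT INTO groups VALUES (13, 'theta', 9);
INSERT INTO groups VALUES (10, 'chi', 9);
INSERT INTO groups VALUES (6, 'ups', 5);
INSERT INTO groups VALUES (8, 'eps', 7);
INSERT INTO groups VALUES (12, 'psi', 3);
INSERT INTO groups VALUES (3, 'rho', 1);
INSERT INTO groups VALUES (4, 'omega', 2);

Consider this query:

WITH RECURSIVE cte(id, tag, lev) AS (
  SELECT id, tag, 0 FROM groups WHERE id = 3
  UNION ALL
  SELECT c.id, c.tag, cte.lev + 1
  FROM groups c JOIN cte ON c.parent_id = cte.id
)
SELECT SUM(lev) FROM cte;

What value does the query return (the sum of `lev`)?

23

Base: id=3 (rho) at lev 0.
Iteration 1: rows with parent_id in {3} -> zeta (id 5, lev 1), tau (id 7, lev 1), psi (id 12, lev 1).
Iteration 2: rows with parent_id in {5,7,12} -> ups (id 6, lev 2), eps (id 8, lev 2).
Iteration 3: rows with parent_id in {6,8} -> omicron (id 9, lev 3).
Iteration 4: rows with parent_id in {9} -> chi (id 10, lev 4), theta (id 13, lev 4).
Iteration 5: rows with parent_id in {10,13} -> beta (id 11, lev 5).
Iteration 6: no rows with parent_id in {11}; recursion stops.
SUM(lev) = 0 + 1 + 1 + 1 + 2 + 2 + 3 + 4 + 4 + 5 = 23.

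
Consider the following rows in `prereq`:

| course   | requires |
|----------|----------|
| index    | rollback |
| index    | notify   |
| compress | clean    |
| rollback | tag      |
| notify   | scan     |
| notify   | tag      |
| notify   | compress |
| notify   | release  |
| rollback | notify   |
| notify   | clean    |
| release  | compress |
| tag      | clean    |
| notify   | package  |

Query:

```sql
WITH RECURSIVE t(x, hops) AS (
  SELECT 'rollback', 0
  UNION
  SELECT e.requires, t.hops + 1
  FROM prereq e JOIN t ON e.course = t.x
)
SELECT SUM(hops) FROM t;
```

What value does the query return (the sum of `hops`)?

Base: (rollback, hops=0).
Iteration 1: edges from {rollback} -> (notify, hops=1), (tag, hops=1).
Iteration 2: edges from {notify,tag} -> (clean, hops=2), (compress, hops=2), (package, hops=2), (release, hops=2), (scan, hops=2), (tag, hops=2). [UNION drops 1 duplicate row(s)]
Iteration 3: edges from {clean,compress,package,release,scan,tag} -> (clean, hops=3), (compress, hops=3). [UNION drops 1 duplicate row(s)]
Iteration 4: edges from {clean,compress} -> (clean, hops=4).
Iteration 5: no outgoing edges from {clean}; recursion stops.
SUM(hops) = 0 + 1 + 1 + 2 + 2 + 2 + 2 + 2 + 2 + 3 + 3 + 4 = 24.

24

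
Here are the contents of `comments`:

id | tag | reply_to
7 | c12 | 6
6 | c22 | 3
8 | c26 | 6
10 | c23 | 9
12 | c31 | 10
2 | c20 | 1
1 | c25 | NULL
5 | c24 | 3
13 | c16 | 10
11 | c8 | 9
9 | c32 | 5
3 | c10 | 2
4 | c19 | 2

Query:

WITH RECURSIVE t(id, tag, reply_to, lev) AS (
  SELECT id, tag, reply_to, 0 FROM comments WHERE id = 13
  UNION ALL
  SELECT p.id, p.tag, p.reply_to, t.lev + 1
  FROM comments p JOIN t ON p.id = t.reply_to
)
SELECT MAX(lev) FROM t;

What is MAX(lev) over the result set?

6

Base: id=13 (c16), reply_to=10, lev 0.
Iteration 1: join on id=10 -> c23 (id 10, reply_to=9, lev 1).
Iteration 2: join on id=9 -> c32 (id 9, reply_to=5, lev 2).
Iteration 3: join on id=5 -> c24 (id 5, reply_to=3, lev 3).
Iteration 4: join on id=3 -> c10 (id 3, reply_to=2, lev 4).
Iteration 5: join on id=2 -> c20 (id 2, reply_to=1, lev 5).
Iteration 6: join on id=1 -> c25 (id 1, reply_to=NULL, lev 6).
Iteration 7: reply_to is NULL; no match; recursion stops.
lev values: 0, 1, 2, 3, 4, 5, 6; the maximum is 6.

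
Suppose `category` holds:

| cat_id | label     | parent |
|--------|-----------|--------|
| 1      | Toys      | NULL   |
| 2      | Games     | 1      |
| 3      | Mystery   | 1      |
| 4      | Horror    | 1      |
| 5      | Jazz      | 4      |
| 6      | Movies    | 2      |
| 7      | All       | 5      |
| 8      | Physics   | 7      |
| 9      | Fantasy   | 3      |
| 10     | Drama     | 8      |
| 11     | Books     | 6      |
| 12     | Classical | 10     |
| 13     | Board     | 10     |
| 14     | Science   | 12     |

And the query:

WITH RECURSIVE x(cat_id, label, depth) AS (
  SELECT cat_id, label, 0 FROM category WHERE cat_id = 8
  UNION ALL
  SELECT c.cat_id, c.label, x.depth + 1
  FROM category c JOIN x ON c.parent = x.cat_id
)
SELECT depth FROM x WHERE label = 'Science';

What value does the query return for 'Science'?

Base: cat_id=8 (Physics) at depth 0.
Iteration 1: rows with parent in {8} -> Drama (id 10, depth 1).
Iteration 2: rows with parent in {10} -> Classical (id 12, depth 2), Board (id 13, depth 2).
Iteration 3: rows with parent in {12,13} -> Science (id 14, depth 3).
Iteration 4: no rows with parent in {14}; recursion stops.

3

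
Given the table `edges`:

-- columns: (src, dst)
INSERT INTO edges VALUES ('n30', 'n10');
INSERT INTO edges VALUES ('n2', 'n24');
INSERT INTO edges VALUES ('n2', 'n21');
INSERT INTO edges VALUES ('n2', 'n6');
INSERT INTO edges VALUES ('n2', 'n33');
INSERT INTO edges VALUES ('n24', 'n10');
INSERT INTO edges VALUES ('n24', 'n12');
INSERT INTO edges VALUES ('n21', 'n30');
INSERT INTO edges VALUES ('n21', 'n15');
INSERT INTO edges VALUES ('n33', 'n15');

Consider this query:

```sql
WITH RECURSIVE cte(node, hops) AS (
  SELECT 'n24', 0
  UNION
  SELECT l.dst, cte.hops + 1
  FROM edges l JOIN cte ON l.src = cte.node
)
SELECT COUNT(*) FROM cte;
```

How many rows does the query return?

Base: (n24, hops=0).
Iteration 1: edges from {n24} -> (n10, hops=1), (n12, hops=1).
Iteration 2: no outgoing edges from {n10,n12}; recursion stops.
Total rows emitted: 3.

3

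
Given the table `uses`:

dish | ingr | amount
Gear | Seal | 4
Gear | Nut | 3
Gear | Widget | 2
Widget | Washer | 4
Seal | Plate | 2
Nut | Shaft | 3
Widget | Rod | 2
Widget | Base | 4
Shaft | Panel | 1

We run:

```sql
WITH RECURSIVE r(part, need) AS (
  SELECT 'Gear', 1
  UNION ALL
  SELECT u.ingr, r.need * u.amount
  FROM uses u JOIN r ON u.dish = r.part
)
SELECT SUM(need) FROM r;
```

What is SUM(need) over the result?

Base: (Gear, need=1).
Iteration 1: components of {Gear} -> Nut = 1*3 = 3, Seal = 1*4 = 4, Widget = 1*2 = 2.
Iteration 2: components of {Nut,Seal,Widget} -> Base = 2*4 = 8, Plate = 4*2 = 8, Rod = 2*2 = 4, Shaft = 3*3 = 9, Washer = 2*4 = 8.
Iteration 3: components of {Base,Plate,Rod,Shaft,Washer} -> Panel = 9*1 = 9.
Iteration 4: no further components; recursion stops.
SUM(need) = 1 + 4 + 3 + 2 + 8 + 9 + 8 + 4 + 8 + 9 = 56.

56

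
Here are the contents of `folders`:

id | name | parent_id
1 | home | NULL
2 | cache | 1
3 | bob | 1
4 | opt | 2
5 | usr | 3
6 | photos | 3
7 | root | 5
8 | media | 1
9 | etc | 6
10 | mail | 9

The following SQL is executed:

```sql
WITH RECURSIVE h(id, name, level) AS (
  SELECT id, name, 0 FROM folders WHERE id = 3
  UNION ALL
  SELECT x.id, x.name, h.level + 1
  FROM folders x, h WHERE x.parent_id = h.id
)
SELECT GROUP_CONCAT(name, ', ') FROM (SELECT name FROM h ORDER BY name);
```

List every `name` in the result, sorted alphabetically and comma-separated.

Base: id=3 (bob) at level 0.
Iteration 1: rows with parent_id in {3} -> usr (id 5, level 1), photos (id 6, level 1).
Iteration 2: rows with parent_id in {5,6} -> root (id 7, level 2), etc (id 9, level 2).
Iteration 3: rows with parent_id in {7,9} -> mail (id 10, level 3).
Iteration 4: no rows with parent_id in {10}; recursion stops.

bob, etc, mail, photos, root, usr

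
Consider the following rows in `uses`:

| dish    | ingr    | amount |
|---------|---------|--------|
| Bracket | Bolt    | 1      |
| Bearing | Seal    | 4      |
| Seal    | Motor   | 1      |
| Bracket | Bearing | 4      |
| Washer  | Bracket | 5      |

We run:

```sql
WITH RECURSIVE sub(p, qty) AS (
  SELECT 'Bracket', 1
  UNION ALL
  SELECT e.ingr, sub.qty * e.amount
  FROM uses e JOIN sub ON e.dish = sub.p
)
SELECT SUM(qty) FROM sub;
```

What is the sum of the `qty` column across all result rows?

38

Base: (Bracket, qty=1).
Iteration 1: components of {Bracket} -> Bearing = 1*4 = 4, Bolt = 1*1 = 1.
Iteration 2: components of {Bearing,Bolt} -> Seal = 4*4 = 16.
Iteration 3: components of {Seal} -> Motor = 16*1 = 16.
Iteration 4: no further components; recursion stops.
SUM(qty) = 1 + 1 + 4 + 16 + 16 = 38.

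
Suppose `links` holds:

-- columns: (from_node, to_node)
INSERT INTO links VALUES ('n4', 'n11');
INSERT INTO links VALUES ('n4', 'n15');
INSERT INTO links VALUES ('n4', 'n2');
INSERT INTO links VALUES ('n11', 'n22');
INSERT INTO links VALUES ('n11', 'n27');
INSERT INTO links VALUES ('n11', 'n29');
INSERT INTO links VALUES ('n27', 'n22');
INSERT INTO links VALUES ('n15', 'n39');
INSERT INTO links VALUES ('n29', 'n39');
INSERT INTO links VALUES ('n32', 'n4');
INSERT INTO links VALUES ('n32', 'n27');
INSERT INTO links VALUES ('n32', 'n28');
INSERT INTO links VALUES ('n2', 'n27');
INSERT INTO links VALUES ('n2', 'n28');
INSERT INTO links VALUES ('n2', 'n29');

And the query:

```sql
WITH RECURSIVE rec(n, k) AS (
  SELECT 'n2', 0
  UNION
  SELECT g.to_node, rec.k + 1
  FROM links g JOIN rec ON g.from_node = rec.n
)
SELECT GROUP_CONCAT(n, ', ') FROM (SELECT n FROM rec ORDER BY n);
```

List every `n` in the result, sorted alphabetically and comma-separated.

Base: (n2, k=0).
Iteration 1: edges from {n2} -> (n27, k=1), (n28, k=1), (n29, k=1).
Iteration 2: edges from {n27,n28,n29} -> (n22, k=2), (n39, k=2).
Iteration 3: no outgoing edges from {n22,n39}; recursion stops.

n2, n22, n27, n28, n29, n39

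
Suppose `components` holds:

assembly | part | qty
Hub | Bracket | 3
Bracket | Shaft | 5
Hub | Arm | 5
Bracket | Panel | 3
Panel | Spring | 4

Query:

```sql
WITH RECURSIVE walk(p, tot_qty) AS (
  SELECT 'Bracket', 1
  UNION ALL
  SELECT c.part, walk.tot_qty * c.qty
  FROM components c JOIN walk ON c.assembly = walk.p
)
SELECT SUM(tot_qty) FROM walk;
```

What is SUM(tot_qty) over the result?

21

Base: (Bracket, tot_qty=1).
Iteration 1: components of {Bracket} -> Panel = 1*3 = 3, Shaft = 1*5 = 5.
Iteration 2: components of {Panel,Shaft} -> Spring = 3*4 = 12.
Iteration 3: no further components; recursion stops.
SUM(tot_qty) = 1 + 5 + 3 + 12 = 21.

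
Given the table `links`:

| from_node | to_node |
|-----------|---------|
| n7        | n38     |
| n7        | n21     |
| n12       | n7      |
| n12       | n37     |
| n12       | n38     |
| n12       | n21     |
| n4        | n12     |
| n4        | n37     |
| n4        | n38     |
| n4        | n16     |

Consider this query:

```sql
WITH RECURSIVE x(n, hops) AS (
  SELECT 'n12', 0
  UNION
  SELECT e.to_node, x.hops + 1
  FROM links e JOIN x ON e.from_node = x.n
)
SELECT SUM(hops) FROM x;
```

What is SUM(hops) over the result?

Base: (n12, hops=0).
Iteration 1: edges from {n12} -> (n21, hops=1), (n37, hops=1), (n38, hops=1), (n7, hops=1).
Iteration 2: edges from {n21,n37,n38,n7} -> (n21, hops=2), (n38, hops=2).
Iteration 3: no outgoing edges from {n21,n38}; recursion stops.
SUM(hops) = 0 + 1 + 1 + 1 + 1 + 2 + 2 = 8.

8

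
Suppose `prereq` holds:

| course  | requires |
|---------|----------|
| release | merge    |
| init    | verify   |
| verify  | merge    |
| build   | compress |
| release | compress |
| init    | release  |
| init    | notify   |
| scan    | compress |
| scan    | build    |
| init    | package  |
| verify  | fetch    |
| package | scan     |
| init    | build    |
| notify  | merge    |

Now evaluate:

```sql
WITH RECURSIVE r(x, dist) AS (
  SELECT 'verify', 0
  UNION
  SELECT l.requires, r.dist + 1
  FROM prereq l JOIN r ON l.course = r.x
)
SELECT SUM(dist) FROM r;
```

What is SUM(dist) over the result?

2

Base: (verify, dist=0).
Iteration 1: edges from {verify} -> (fetch, dist=1), (merge, dist=1).
Iteration 2: no outgoing edges from {fetch,merge}; recursion stops.
SUM(dist) = 0 + 1 + 1 = 2.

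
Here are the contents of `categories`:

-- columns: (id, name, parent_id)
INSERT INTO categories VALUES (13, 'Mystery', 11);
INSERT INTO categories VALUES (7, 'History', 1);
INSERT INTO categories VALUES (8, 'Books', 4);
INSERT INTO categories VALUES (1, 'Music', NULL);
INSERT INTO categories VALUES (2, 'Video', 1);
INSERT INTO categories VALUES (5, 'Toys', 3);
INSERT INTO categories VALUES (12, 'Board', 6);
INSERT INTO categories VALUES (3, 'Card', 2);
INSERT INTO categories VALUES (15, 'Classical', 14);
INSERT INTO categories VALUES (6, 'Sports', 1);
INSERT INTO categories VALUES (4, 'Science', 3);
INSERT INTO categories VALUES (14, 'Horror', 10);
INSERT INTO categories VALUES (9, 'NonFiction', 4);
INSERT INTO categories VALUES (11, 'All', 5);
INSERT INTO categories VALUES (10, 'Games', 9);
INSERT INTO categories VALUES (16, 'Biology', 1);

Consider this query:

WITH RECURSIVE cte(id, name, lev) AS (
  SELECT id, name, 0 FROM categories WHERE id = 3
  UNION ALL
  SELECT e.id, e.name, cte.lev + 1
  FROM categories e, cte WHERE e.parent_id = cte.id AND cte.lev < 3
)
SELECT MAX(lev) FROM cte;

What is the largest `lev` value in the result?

Base: id=3 (Card) at lev 0.
Iteration 1: rows with parent_id in {3} -> Science (id 4, lev 1), Toys (id 5, lev 1).
Iteration 2: rows with parent_id in {4,5} -> Books (id 8, lev 2), NonFiction (id 9, lev 2), All (id 11, lev 2).
Iteration 3: rows with parent_id in {8,9,11} -> Games (id 10, lev 3), Mystery (id 13, lev 3).
Iteration 4: lev < 3 fails for all current rows; recursion stops.
lev values: 0, 1, 1, 2, 2, 2, 3, 3; the maximum is 3.

3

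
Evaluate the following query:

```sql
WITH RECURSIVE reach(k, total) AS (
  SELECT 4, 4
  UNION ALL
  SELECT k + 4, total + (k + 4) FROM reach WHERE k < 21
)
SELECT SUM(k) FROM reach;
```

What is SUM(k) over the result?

Base: k=4, total=4.
Iteration 1: 4 < 21 holds -> k = 4 + 4 = 8, total = 4 + 8 = 12.
Iteration 2: 8 < 21 holds -> k = 8 + 4 = 12, total = 12 + 12 = 24.
Iteration 3: 12 < 21 holds -> k = 12 + 4 = 16, total = 24 + 16 = 40.
Iteration 4: 16 < 21 holds -> k = 16 + 4 = 20, total = 40 + 20 = 60.
Iteration 5: 20 < 21 holds -> k = 20 + 4 = 24, total = 60 + 24 = 84.
Iteration 6: 24 < 21 fails; recursion stops.
SUM(k) = 4 + 8 + 12 + 16 + 20 + 24 = 84.

84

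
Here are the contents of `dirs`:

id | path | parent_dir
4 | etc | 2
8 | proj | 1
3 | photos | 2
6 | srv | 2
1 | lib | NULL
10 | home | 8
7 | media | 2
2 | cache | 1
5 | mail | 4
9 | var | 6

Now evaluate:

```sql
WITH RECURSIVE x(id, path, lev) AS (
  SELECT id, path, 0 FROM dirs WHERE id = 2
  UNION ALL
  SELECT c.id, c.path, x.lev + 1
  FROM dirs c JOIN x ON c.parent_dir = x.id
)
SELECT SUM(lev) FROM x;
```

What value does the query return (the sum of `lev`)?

Base: id=2 (cache) at lev 0.
Iteration 1: rows with parent_dir in {2} -> photos (id 3, lev 1), etc (id 4, lev 1), srv (id 6, lev 1), media (id 7, lev 1).
Iteration 2: rows with parent_dir in {3,4,6,7} -> mail (id 5, lev 2), var (id 9, lev 2).
Iteration 3: no rows with parent_dir in {5,9}; recursion stops.
SUM(lev) = 0 + 1 + 1 + 1 + 1 + 2 + 2 = 8.

8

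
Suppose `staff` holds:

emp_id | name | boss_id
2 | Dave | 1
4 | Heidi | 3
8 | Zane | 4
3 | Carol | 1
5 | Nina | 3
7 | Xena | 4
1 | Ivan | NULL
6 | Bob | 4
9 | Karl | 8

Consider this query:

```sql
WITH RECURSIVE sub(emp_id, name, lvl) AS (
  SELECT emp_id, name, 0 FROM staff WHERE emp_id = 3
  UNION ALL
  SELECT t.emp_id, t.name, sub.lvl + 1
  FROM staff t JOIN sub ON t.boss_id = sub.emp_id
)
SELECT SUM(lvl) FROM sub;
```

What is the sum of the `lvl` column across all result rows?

11

Base: emp_id=3 (Carol) at lvl 0.
Iteration 1: rows with boss_id in {3} -> Heidi (id 4, lvl 1), Nina (id 5, lvl 1).
Iteration 2: rows with boss_id in {4,5} -> Bob (id 6, lvl 2), Xena (id 7, lvl 2), Zane (id 8, lvl 2).
Iteration 3: rows with boss_id in {6,7,8} -> Karl (id 9, lvl 3).
Iteration 4: no rows with boss_id in {9}; recursion stops.
SUM(lvl) = 0 + 1 + 1 + 2 + 2 + 2 + 3 = 11.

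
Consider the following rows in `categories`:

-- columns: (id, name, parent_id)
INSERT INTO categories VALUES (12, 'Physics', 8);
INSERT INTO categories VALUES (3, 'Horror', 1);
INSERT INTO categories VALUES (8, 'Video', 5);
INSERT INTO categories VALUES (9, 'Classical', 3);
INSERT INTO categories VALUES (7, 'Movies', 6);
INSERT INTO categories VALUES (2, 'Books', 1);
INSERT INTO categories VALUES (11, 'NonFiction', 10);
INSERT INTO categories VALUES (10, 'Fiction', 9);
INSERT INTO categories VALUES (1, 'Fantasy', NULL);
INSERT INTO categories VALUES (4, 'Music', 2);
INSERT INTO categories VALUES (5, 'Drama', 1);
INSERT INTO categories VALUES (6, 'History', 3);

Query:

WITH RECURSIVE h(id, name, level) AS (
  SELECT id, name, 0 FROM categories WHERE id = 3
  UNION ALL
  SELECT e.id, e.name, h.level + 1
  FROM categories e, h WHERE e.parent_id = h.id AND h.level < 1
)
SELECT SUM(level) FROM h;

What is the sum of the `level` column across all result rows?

2

Base: id=3 (Horror) at level 0.
Iteration 1: rows with parent_id in {3} -> History (id 6, level 1), Classical (id 9, level 1).
Iteration 2: level < 1 fails for all current rows; recursion stops.
SUM(level) = 0 + 1 + 1 = 2.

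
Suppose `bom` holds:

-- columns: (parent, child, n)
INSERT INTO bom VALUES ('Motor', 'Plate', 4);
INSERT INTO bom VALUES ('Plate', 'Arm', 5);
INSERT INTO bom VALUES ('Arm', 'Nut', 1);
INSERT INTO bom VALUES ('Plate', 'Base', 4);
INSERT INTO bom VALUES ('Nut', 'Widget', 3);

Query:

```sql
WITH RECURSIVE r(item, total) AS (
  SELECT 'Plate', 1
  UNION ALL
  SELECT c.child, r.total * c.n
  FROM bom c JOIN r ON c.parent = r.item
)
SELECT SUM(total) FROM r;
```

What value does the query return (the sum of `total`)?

30

Base: (Plate, total=1).
Iteration 1: components of {Plate} -> Arm = 1*5 = 5, Base = 1*4 = 4.
Iteration 2: components of {Arm,Base} -> Nut = 5*1 = 5.
Iteration 3: components of {Nut} -> Widget = 5*3 = 15.
Iteration 4: no further components; recursion stops.
SUM(total) = 1 + 5 + 4 + 5 + 15 = 30.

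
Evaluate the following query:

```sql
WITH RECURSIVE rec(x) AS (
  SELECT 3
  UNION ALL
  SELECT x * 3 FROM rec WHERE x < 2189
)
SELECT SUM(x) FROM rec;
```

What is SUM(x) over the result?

Base: x=3.
Iteration 1: 3 < 2189 holds -> x = 3 * 3 = 9.
Iteration 2: 9 < 2189 holds -> x = 9 * 3 = 27.
Iteration 3: 27 < 2189 holds -> x = 27 * 3 = 81.
Iteration 4: 81 < 2189 holds -> x = 81 * 3 = 243.
Iteration 5: 243 < 2189 holds -> x = 243 * 3 = 729.
Iteration 6: 729 < 2189 holds -> x = 729 * 3 = 2187.
Iteration 7: 2187 < 2189 holds -> x = 2187 * 3 = 6561.
Iteration 8: 6561 < 2189 fails; recursion stops.
SUM(x) = 3 + 9 + 27 + 81 + 243 + 729 + 2187 + 6561 = 9840.

9840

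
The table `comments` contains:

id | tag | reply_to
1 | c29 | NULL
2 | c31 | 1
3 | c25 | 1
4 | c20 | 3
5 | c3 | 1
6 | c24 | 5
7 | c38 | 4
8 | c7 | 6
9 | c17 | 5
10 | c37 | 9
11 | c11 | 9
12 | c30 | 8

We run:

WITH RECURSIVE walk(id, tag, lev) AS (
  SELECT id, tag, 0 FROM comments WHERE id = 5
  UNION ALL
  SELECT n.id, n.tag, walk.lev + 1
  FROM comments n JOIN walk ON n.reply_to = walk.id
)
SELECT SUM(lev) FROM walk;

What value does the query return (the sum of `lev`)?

Base: id=5 (c3) at lev 0.
Iteration 1: rows with reply_to in {5} -> c24 (id 6, lev 1), c17 (id 9, lev 1).
Iteration 2: rows with reply_to in {6,9} -> c7 (id 8, lev 2), c37 (id 10, lev 2), c11 (id 11, lev 2).
Iteration 3: rows with reply_to in {8,10,11} -> c30 (id 12, lev 3).
Iteration 4: no rows with reply_to in {12}; recursion stops.
SUM(lev) = 0 + 1 + 1 + 2 + 2 + 2 + 3 = 11.

11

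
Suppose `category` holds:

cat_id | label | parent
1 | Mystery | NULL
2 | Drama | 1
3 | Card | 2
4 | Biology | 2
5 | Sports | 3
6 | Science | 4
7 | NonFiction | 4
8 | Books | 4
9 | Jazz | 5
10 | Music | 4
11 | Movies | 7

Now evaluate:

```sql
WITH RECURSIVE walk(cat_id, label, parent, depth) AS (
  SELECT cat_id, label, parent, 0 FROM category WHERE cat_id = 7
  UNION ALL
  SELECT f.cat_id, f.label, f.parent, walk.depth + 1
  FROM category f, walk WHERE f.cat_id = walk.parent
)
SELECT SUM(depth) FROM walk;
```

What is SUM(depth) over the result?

Base: cat_id=7 (NonFiction), parent=4, depth 0.
Iteration 1: join on cat_id=4 -> Biology (id 4, parent=2, depth 1).
Iteration 2: join on cat_id=2 -> Drama (id 2, parent=1, depth 2).
Iteration 3: join on cat_id=1 -> Mystery (id 1, parent=NULL, depth 3).
Iteration 4: parent is NULL; no match; recursion stops.
SUM(depth) = 0 + 1 + 2 + 3 = 6.

6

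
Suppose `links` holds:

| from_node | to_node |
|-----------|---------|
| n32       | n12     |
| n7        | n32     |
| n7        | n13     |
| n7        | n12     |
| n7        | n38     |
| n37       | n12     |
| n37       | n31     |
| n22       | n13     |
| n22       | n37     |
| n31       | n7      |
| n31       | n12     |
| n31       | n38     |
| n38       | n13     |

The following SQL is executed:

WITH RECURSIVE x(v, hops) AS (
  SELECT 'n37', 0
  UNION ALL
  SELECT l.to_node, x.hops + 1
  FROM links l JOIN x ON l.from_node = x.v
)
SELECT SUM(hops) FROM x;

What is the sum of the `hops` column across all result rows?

Base: (n37, hops=0).
Iteration 1: edges from {n37} -> (n12, hops=1), (n31, hops=1).
Iteration 2: edges from {n12,n31} -> (n12, hops=2), (n38, hops=2), (n7, hops=2).
Iteration 3: edges from {n12,n38,n7} -> (n12, hops=3), (n13, hops=3) x2, (n32, hops=3), (n38, hops=3). [UNION ALL keeps all 5 new rows, including repeats]
Iteration 4: edges from {n12,n13,n32,n38} -> (n12, hops=4), (n13, hops=4).
Iteration 5: no outgoing edges from {n12,n13}; recursion stops.
SUM(hops) = 0 + 1 + 1 + 2 + 2 + 2 + 3 + 3 + 3 + 3 + 3 + 4 + 4 = 31.

31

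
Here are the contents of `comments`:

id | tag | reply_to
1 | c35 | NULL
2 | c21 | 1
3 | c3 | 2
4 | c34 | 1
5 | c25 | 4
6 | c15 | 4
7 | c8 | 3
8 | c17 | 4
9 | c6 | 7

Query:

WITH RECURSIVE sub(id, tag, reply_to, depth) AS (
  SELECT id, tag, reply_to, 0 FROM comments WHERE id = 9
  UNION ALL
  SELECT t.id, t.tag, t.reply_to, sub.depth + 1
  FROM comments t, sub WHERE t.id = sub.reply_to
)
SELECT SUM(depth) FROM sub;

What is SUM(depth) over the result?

10

Base: id=9 (c6), reply_to=7, depth 0.
Iteration 1: join on id=7 -> c8 (id 7, reply_to=3, depth 1).
Iteration 2: join on id=3 -> c3 (id 3, reply_to=2, depth 2).
Iteration 3: join on id=2 -> c21 (id 2, reply_to=1, depth 3).
Iteration 4: join on id=1 -> c35 (id 1, reply_to=NULL, depth 4).
Iteration 5: reply_to is NULL; no match; recursion stops.
SUM(depth) = 0 + 1 + 2 + 3 + 4 = 10.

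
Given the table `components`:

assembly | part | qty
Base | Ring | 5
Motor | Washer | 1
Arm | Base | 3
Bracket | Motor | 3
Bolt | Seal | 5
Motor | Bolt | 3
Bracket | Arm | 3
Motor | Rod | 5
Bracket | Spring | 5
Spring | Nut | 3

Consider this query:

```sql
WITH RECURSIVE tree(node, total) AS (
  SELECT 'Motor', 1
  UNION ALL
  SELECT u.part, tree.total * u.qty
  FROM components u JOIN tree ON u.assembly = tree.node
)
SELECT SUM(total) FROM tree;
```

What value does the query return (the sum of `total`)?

Base: (Motor, total=1).
Iteration 1: components of {Motor} -> Bolt = 1*3 = 3, Rod = 1*5 = 5, Washer = 1*1 = 1.
Iteration 2: components of {Bolt,Rod,Washer} -> Seal = 3*5 = 15.
Iteration 3: no further components; recursion stops.
SUM(total) = 1 + 1 + 3 + 5 + 15 = 25.

25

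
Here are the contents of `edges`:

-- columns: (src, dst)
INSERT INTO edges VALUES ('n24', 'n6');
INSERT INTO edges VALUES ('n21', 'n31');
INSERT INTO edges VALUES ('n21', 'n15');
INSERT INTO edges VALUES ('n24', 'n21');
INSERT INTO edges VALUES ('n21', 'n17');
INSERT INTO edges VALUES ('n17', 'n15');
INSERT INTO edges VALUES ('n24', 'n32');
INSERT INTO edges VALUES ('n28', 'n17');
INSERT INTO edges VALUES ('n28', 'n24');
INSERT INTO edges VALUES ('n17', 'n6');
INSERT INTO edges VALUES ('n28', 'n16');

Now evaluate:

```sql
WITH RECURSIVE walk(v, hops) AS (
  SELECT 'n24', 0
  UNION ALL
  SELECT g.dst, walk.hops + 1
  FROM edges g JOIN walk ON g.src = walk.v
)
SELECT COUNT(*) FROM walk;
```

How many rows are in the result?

9

Base: (n24, hops=0).
Iteration 1: edges from {n24} -> (n21, hops=1), (n32, hops=1), (n6, hops=1).
Iteration 2: edges from {n21,n32,n6} -> (n15, hops=2), (n17, hops=2), (n31, hops=2).
Iteration 3: edges from {n15,n17,n31} -> (n15, hops=3), (n6, hops=3).
Iteration 4: no outgoing edges from {n15,n6}; recursion stops.
Total rows emitted: 9.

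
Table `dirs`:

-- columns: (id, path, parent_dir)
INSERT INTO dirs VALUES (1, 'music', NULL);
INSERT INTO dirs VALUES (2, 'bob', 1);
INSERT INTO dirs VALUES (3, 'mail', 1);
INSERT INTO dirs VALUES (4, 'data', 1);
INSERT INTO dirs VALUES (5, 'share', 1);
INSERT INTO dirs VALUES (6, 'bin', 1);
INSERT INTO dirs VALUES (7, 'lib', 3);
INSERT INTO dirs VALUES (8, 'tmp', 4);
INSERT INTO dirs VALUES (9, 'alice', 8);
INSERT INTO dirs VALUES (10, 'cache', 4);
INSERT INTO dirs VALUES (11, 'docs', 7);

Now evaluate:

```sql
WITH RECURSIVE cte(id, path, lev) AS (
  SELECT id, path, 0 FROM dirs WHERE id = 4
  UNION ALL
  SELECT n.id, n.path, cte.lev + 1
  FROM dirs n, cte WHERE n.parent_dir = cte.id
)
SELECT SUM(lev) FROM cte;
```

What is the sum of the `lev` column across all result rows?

Base: id=4 (data) at lev 0.
Iteration 1: rows with parent_dir in {4} -> tmp (id 8, lev 1), cache (id 10, lev 1).
Iteration 2: rows with parent_dir in {8,10} -> alice (id 9, lev 2).
Iteration 3: no rows with parent_dir in {9}; recursion stops.
SUM(lev) = 0 + 1 + 1 + 2 = 4.

4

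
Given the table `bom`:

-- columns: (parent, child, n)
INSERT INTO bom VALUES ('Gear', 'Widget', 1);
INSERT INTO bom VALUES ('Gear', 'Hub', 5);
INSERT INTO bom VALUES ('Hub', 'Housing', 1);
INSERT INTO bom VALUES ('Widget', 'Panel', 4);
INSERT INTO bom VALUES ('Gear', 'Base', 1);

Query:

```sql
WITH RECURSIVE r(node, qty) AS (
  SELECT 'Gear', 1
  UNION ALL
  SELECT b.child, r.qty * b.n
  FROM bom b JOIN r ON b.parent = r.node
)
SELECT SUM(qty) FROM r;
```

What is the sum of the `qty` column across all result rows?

17

Base: (Gear, qty=1).
Iteration 1: components of {Gear} -> Base = 1*1 = 1, Hub = 1*5 = 5, Widget = 1*1 = 1.
Iteration 2: components of {Base,Hub,Widget} -> Housing = 5*1 = 5, Panel = 1*4 = 4.
Iteration 3: no further components; recursion stops.
SUM(qty) = 1 + 1 + 5 + 1 + 4 + 5 = 17.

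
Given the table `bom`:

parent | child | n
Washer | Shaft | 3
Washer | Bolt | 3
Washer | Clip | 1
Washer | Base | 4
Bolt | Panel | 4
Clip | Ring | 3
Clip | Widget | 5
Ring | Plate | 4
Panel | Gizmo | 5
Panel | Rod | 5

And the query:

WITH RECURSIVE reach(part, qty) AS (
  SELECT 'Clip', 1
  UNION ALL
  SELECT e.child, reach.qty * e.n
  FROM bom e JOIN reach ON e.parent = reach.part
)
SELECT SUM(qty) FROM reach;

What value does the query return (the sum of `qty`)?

Base: (Clip, qty=1).
Iteration 1: components of {Clip} -> Ring = 1*3 = 3, Widget = 1*5 = 5.
Iteration 2: components of {Ring,Widget} -> Plate = 3*4 = 12.
Iteration 3: no further components; recursion stops.
SUM(qty) = 1 + 3 + 5 + 12 = 21.

21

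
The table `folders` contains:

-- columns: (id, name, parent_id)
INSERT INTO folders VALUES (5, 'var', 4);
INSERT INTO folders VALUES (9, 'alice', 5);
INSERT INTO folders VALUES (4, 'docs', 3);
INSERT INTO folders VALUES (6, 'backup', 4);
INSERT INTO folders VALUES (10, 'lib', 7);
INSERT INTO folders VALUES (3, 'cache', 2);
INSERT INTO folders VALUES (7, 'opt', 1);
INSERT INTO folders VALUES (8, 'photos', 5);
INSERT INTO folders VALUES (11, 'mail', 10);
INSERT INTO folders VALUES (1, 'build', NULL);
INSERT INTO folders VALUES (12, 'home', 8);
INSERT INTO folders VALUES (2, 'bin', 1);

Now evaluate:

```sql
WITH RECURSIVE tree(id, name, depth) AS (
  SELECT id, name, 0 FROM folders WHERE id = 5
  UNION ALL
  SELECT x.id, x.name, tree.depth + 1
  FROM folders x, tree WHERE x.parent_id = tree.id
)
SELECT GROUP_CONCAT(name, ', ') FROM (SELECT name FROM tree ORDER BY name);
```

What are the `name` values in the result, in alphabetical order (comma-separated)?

Base: id=5 (var) at depth 0.
Iteration 1: rows with parent_id in {5} -> photos (id 8, depth 1), alice (id 9, depth 1).
Iteration 2: rows with parent_id in {8,9} -> home (id 12, depth 2).
Iteration 3: no rows with parent_id in {12}; recursion stops.

alice, home, photos, var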